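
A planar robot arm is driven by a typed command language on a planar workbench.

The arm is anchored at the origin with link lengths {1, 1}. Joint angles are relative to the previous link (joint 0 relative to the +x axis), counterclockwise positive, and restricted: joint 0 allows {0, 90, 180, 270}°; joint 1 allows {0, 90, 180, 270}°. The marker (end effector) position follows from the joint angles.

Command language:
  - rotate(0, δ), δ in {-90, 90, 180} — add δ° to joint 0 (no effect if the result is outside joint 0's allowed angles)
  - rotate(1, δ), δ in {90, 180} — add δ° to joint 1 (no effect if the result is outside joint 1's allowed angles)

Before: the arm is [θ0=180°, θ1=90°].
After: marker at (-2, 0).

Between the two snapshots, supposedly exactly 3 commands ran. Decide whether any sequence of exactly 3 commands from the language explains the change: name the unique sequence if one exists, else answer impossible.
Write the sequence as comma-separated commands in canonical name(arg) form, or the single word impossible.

rotate(1, 90), rotate(1, 90), rotate(1, 90)

begin: [θ0=180°, θ1=90°]
t=1 rotate(1, 90) ⇒ [θ0=180°, θ1=180°]
t=2 rotate(1, 90) ⇒ [θ0=180°, θ1=270°]
t=3 rotate(1, 90) ⇒ [θ0=180°, θ1=0°]
no other 3-command option fits: unique.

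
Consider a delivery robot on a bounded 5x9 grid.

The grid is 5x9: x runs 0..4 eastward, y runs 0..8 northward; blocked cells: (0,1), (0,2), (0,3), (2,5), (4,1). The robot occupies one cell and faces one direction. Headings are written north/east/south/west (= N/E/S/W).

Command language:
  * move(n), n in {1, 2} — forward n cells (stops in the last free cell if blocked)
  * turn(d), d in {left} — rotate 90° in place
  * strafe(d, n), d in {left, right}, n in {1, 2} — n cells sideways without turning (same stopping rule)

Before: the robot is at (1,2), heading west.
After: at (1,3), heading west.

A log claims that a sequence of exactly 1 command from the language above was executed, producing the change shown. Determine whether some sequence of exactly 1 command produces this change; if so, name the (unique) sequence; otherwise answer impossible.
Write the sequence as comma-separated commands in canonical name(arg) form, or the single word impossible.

key: heading stays W — the single command does not turn
start: at (1,2), heading west
t=1 strafe(right, 1) ⇒ at (1,3), heading west
no rival 1-sequence matches.

strafe(right, 1)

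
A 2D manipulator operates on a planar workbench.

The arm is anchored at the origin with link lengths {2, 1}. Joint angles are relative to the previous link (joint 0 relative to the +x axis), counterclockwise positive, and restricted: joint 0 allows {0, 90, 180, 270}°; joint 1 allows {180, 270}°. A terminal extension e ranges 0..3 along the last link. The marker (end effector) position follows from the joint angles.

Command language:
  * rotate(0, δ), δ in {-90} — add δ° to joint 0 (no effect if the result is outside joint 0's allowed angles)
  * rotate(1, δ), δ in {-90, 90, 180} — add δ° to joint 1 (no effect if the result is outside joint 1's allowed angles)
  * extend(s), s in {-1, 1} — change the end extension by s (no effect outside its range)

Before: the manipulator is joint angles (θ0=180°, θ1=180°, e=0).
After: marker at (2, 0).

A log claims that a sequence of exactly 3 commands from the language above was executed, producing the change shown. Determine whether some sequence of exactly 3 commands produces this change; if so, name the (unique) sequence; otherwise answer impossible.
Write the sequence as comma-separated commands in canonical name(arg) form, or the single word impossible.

extend(1), extend(1), extend(1)

start: joint angles (θ0=180°, θ1=180°, e=0)
[1] after extend(1): joint angles (θ0=180°, θ1=180°, e=1)
[2] after extend(1): joint angles (θ0=180°, θ1=180°, e=2)
[3] after extend(1): joint angles (θ0=180°, θ1=180°, e=3)
all 216 alternatives checked — unique.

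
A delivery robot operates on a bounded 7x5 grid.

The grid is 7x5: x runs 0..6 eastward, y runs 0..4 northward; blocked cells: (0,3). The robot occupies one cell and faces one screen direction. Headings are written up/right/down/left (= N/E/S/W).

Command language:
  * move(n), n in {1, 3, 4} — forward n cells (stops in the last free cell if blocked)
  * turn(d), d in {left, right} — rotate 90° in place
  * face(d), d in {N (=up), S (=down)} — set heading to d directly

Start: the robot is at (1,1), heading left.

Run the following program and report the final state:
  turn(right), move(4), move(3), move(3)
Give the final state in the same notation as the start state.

begin: at (1,1), heading left
step 1 (turn(right)): at (1,1), heading up
step 2 (move(4)): at (1,4), heading up
step 3 (move(3)): at (1,4), heading up
step 4 (move(3)): at (1,4), heading up

at (1,4), heading up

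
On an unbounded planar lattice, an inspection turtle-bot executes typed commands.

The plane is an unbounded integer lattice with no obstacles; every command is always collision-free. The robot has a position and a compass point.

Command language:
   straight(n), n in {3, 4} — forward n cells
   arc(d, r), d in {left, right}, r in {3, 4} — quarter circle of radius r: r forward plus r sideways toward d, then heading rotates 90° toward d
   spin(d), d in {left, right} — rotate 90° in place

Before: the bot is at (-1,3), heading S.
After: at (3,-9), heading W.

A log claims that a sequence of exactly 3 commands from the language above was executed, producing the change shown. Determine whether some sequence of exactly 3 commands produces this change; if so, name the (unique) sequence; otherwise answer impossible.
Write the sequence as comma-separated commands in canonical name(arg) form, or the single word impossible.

arc(left, 4), arc(right, 4), arc(right, 4)

key: position moved to (3,-9) AND the heading swung to W — translation plus rotation needed
initial: at (-1,3), heading S
[1] after arc(left, 4): at (3,-1), heading E
[2] after arc(right, 4): at (7,-5), heading S
[3] after arc(right, 4): at (3,-9), heading W
all 512 alternatives checked — unique.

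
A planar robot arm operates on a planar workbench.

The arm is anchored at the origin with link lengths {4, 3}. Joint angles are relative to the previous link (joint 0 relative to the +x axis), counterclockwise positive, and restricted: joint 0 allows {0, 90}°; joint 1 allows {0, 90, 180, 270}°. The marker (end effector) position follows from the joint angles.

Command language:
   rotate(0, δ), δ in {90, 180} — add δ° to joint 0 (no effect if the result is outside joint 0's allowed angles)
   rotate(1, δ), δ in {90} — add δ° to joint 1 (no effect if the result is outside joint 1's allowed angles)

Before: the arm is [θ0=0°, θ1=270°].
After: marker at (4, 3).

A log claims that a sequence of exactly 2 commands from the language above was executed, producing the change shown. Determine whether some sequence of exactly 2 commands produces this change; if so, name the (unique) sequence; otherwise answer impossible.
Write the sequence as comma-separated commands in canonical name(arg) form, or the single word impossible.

t0: [θ0=0°, θ1=270°]
[1] after rotate(1, 90): [θ0=0°, θ1=0°]
[2] after rotate(1, 90): [θ0=0°, θ1=90°]
all 9 alternatives checked — unique.

rotate(1, 90), rotate(1, 90)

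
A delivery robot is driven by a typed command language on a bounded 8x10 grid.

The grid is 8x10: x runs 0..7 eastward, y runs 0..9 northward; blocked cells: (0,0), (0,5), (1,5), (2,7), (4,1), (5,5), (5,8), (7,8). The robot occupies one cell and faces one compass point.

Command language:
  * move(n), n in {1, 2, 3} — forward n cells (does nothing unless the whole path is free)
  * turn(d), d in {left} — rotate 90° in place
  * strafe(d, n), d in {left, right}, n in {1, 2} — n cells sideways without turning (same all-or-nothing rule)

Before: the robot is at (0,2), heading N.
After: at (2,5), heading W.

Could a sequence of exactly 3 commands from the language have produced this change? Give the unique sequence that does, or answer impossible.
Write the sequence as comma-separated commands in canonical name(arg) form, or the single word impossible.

key: cell and facing (now W) both changed — the 3 commands mix motion and turning
begin: at (0,2), heading N
t=1 strafe(right, 2) ⇒ at (2,2), heading N
t=2 move(3) ⇒ at (2,5), heading N
t=3 turn(left) ⇒ at (2,5), heading W
no rival 3-sequence matches.

strafe(right, 2), move(3), turn(left)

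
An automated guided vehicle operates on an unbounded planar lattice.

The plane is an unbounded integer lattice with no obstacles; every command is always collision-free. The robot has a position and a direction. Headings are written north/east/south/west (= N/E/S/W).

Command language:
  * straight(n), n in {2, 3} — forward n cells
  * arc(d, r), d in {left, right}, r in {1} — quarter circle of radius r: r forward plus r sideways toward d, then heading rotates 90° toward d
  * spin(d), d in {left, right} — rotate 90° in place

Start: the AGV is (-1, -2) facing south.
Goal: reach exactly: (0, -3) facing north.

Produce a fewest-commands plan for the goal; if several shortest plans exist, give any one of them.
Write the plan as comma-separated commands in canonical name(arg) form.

from: (-1, -2) facing south
step 1 (arc(left, 1)): (0, -3) facing east
step 2 (spin(left)): (0, -3) facing north
minimal: 2 command(s), checked below 2.

arc(left, 1), spin(left)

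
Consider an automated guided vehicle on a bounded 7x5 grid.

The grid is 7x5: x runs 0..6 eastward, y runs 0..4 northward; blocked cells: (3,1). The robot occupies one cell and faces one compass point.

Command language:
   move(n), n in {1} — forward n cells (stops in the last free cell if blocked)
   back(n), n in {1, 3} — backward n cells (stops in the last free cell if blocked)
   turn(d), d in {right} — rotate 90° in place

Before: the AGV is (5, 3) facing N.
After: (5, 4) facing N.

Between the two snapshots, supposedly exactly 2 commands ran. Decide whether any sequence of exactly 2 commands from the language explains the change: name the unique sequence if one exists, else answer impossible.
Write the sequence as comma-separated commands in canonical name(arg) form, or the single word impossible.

key: the second move(1) runs into the grid edge before its full distance
from: (5, 3) facing N
step 1 (move(1)): (5, 4) facing N
step 2 (move(1)): (5, 4) facing N
uniquely the one of 16 2-step routes that fits.

move(1), move(1)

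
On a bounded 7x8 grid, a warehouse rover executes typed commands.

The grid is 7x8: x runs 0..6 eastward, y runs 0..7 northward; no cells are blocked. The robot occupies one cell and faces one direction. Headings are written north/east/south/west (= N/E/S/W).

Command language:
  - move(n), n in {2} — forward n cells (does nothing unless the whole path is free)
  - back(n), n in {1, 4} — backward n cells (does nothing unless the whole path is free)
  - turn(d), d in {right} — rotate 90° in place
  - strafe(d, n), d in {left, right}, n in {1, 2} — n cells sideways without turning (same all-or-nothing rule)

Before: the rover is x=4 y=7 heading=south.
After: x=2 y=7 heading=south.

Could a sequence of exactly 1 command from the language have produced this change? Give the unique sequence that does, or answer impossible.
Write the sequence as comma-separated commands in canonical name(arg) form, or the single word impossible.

strafe(right, 2)

key: heading stays S — the single command does not turn
initial: x=4 y=7 heading=south
[1] after strafe(right, 2): x=2 y=7 heading=south
no rival 1-sequence matches.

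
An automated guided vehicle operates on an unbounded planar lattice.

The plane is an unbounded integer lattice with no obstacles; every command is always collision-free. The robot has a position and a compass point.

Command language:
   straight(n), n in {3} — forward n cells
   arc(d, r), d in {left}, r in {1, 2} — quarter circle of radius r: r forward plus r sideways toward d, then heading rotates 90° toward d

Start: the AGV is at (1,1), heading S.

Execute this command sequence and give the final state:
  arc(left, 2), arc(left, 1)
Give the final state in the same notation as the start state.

begin: at (1,1), heading S
step 1 (arc(left, 2)): at (3,-1), heading E
step 2 (arc(left, 1)): at (4,0), heading N

at (4,0), heading N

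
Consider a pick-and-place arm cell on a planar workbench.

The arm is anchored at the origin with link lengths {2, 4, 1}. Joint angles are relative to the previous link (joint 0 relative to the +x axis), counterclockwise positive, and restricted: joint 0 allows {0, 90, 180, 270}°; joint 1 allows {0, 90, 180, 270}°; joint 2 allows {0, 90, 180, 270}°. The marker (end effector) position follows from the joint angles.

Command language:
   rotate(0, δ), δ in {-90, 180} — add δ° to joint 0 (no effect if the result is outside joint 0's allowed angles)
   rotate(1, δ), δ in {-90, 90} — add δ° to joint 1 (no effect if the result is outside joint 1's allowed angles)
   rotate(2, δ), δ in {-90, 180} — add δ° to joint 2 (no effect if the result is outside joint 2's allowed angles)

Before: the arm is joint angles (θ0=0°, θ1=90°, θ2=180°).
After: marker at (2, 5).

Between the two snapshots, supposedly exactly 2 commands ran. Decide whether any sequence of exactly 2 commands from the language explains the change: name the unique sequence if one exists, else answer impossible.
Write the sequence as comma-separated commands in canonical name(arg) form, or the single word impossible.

rotate(2, -90), rotate(2, -90)

initial: joint angles (θ0=0°, θ1=90°, θ2=180°)
step 1 (rotate(2, -90)): joint angles (θ0=0°, θ1=90°, θ2=90°)
step 2 (rotate(2, -90)): joint angles (θ0=0°, θ1=90°, θ2=0°)
no other 2-command option fits: unique.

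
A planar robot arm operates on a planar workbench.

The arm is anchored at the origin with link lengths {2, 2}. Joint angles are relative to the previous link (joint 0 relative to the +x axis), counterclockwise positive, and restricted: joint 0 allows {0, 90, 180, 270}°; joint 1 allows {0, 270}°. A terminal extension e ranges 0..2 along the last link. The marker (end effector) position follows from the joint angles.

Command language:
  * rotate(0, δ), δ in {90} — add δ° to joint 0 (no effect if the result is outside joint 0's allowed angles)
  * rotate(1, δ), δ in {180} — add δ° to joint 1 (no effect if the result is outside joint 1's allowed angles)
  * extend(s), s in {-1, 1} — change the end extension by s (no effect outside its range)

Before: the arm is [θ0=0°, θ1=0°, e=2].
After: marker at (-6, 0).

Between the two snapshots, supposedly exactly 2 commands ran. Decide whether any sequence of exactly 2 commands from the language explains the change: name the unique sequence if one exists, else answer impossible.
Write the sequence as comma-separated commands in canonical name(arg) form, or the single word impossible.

begin: [θ0=0°, θ1=0°, e=2]
t=1 rotate(0, 90) ⇒ [θ0=90°, θ1=0°, e=2]
t=2 rotate(0, 90) ⇒ [θ0=180°, θ1=0°, e=2]
no other 2-command option fits: unique.

rotate(0, 90), rotate(0, 90)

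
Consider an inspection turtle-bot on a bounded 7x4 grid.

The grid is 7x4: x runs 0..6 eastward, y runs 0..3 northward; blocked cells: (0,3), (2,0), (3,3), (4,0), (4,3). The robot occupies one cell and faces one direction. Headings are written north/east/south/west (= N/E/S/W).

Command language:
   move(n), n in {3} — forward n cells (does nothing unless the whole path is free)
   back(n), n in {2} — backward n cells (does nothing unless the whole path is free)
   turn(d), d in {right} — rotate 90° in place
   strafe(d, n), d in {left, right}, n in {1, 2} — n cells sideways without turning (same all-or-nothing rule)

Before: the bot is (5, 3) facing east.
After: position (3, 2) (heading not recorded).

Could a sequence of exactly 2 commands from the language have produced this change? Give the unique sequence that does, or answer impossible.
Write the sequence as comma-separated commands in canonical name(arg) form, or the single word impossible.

strafe(right, 1), back(2)

key: running back(2) before strafe(right, 1) would end elsewhere — order is forced
begin: (5, 3) facing east
[1] after strafe(right, 1): (5, 2) facing east
[2] after back(2): (3, 2) facing east
no other 2-command option fits: unique.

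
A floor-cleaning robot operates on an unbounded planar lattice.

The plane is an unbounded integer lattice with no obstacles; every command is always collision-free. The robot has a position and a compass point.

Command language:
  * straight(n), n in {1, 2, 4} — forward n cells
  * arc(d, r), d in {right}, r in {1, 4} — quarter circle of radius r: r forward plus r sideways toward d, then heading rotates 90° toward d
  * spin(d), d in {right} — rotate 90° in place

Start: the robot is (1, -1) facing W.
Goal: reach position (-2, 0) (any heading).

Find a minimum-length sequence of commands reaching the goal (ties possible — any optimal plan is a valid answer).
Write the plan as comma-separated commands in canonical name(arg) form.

from: (1, -1) facing W
t=1 straight(2) ⇒ (-1, -1) facing W
t=2 arc(right, 1) ⇒ (-2, 0) facing N
minimal: 2 command(s), checked below 2.

straight(2), arc(right, 1)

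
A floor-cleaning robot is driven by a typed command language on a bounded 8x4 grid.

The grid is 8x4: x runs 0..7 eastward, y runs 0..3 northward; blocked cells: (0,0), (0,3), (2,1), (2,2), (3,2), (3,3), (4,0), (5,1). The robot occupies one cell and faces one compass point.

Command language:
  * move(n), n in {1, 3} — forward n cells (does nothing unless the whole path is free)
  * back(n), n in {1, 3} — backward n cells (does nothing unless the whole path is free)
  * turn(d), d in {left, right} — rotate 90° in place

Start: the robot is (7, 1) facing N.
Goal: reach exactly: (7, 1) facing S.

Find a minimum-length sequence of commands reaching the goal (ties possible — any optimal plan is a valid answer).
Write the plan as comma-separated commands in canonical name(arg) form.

from: (7, 1) facing N
[1] after turn(right): (7, 1) facing E
[2] after turn(right): (7, 1) facing S
shorter routes all fall short; 2 is best.

turn(right), turn(right)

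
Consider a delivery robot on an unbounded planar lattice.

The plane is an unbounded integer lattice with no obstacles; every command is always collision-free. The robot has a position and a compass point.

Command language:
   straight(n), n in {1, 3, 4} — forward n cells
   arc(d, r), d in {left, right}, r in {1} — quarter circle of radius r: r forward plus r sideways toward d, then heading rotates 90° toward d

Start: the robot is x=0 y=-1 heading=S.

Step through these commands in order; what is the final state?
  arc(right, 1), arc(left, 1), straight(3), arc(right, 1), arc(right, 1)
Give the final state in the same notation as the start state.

t0: x=0 y=-1 heading=S
[1] after arc(right, 1): x=-1 y=-2 heading=W
[2] after arc(left, 1): x=-2 y=-3 heading=S
[3] after straight(3): x=-2 y=-6 heading=S
[4] after arc(right, 1): x=-3 y=-7 heading=W
[5] after arc(right, 1): x=-4 y=-6 heading=N

x=-4 y=-6 heading=N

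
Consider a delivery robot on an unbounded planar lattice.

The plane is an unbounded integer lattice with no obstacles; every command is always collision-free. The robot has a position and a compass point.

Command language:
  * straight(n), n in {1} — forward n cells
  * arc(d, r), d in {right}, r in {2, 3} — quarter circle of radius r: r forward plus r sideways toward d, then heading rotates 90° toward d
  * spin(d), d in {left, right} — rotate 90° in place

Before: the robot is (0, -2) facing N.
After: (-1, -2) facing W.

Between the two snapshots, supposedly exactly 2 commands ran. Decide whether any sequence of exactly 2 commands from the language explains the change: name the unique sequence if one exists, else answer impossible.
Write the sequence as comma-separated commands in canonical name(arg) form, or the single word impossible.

key: order matters: swapping spin(left) and straight(1) lands elsewhere
initial: (0, -2) facing N
step 1 (spin(left)): (0, -2) facing W
step 2 (straight(1)): (-1, -2) facing W
all 25 alternatives checked — unique.

spin(left), straight(1)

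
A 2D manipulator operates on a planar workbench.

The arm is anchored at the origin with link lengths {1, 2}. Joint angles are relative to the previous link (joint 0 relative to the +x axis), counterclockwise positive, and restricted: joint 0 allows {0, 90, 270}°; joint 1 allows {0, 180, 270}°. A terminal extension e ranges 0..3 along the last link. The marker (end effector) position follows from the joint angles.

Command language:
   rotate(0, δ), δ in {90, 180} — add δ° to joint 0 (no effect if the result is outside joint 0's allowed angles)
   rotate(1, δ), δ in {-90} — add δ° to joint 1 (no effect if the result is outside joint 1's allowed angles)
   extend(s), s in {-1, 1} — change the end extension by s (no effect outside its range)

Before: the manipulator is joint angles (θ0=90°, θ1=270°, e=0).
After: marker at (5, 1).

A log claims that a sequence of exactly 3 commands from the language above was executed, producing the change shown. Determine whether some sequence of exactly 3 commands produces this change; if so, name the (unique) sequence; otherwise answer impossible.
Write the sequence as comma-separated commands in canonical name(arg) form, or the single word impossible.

from: joint angles (θ0=90°, θ1=270°, e=0)
1. extend(1) → joint angles (θ0=90°, θ1=270°, e=1)
2. extend(1) → joint angles (θ0=90°, θ1=270°, e=2)
3. extend(1) → joint angles (θ0=90°, θ1=270°, e=3)
no other 3-command option fits: unique.

extend(1), extend(1), extend(1)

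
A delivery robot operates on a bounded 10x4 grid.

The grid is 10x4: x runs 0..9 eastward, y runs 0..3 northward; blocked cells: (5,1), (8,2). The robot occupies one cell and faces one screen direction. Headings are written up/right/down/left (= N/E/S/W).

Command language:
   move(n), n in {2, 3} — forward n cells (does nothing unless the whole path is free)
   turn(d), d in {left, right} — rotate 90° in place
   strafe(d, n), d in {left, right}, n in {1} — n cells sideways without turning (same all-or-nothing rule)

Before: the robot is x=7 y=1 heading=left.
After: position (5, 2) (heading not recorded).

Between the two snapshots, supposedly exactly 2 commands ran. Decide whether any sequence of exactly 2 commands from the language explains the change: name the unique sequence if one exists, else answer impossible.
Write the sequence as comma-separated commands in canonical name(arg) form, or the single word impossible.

strafe(right, 1), move(2)

key: running move(2) before strafe(right, 1) would end elsewhere — order is forced
t0: x=7 y=1 heading=left
1. strafe(right, 1) → x=7 y=2 heading=left
2. move(2) → x=5 y=2 heading=left
all 36 alternatives checked — unique.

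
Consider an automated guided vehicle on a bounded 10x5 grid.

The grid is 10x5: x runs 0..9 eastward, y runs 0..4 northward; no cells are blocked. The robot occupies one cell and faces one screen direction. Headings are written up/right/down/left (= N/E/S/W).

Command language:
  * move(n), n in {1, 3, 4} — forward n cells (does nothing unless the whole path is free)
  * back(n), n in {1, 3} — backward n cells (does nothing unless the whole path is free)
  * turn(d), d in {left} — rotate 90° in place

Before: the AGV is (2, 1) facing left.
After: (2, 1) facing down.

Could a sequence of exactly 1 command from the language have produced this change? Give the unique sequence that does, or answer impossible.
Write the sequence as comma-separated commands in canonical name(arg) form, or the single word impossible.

key: (2,1) unchanged — the single command moves nothing
from: (2, 1) facing left
t=1 turn(left) ⇒ (2, 1) facing down
all 6 alternatives checked — unique.

turn(left)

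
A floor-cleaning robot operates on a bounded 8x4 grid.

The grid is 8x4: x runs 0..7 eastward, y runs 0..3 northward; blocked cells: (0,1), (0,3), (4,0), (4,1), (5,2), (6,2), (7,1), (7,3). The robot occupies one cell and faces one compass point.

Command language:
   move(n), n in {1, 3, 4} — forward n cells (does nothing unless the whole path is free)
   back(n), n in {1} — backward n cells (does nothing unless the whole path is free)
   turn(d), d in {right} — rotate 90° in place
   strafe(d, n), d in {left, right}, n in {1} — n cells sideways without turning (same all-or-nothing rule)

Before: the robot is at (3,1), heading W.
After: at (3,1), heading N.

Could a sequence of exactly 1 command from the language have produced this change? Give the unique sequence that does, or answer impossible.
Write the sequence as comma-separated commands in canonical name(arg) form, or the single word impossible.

turn(right)

key: (3,1) unchanged — the single command moves nothing
begin: at (3,1), heading W
1. turn(right) → at (3,1), heading N
all 7 alternatives checked — unique.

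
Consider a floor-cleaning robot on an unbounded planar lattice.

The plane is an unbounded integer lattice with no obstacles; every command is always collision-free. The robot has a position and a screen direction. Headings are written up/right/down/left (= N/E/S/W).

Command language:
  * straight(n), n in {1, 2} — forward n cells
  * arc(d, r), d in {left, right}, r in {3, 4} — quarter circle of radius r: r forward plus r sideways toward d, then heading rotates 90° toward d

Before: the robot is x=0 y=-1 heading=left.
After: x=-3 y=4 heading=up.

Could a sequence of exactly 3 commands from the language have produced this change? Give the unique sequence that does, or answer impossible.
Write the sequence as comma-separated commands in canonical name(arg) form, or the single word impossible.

arc(right, 3), straight(1), straight(1)

key: order matters: swapping arc(right, 3) and straight(1) lands elsewhere
start: x=0 y=-1 heading=left
t=1 arc(right, 3) ⇒ x=-3 y=2 heading=up
t=2 straight(1) ⇒ x=-3 y=3 heading=up
t=3 straight(1) ⇒ x=-3 y=4 heading=up
all 216 alternatives checked — unique.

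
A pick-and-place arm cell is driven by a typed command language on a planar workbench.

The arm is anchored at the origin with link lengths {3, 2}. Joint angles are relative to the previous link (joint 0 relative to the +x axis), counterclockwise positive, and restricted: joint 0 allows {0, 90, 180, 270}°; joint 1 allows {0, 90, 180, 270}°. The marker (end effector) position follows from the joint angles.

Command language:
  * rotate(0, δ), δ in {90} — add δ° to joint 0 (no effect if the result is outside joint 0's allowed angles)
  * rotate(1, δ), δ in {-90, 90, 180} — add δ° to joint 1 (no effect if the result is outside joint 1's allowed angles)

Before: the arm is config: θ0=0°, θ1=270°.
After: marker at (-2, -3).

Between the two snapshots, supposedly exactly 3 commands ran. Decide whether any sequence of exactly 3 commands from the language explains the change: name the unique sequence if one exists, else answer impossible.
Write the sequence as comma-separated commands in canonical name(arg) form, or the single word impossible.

rotate(0, 90), rotate(0, 90), rotate(0, 90)

t0: config: θ0=0°, θ1=270°
t=1 rotate(0, 90) ⇒ config: θ0=90°, θ1=270°
t=2 rotate(0, 90) ⇒ config: θ0=180°, θ1=270°
t=3 rotate(0, 90) ⇒ config: θ0=270°, θ1=270°
all 64 alternatives checked — unique.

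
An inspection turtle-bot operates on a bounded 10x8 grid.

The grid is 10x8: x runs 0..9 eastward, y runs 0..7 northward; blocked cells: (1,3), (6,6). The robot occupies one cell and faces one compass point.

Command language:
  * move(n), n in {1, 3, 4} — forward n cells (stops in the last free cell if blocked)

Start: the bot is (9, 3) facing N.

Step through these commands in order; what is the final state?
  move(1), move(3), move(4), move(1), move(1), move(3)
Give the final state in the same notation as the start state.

t0: (9, 3) facing N
t=1 move(1) ⇒ (9, 4) facing N
t=2 move(3) ⇒ (9, 7) facing N
t=3 move(4) ⇒ (9, 7) facing N
t=4 move(1) ⇒ (9, 7) facing N
t=5 move(1) ⇒ (9, 7) facing N
t=6 move(3) ⇒ (9, 7) facing N

(9, 7) facing N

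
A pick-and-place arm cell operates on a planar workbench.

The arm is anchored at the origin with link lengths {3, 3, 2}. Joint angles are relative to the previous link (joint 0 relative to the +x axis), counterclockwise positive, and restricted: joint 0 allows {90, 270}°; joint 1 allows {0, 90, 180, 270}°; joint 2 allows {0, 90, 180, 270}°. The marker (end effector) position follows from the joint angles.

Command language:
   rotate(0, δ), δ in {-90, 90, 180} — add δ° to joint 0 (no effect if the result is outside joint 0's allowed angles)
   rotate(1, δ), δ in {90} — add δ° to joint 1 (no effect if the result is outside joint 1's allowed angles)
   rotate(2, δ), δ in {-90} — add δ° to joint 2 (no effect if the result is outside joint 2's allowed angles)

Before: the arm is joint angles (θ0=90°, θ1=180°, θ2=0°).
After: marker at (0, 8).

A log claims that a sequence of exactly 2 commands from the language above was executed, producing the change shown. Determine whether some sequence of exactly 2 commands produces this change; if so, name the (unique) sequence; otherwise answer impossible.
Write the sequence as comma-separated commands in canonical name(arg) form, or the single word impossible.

rotate(1, 90), rotate(1, 90)

t0: joint angles (θ0=90°, θ1=180°, θ2=0°)
1. rotate(1, 90) → joint angles (θ0=90°, θ1=270°, θ2=0°)
2. rotate(1, 90) → joint angles (θ0=90°, θ1=0°, θ2=0°)
uniquely the one of 25 2-step routes that fits.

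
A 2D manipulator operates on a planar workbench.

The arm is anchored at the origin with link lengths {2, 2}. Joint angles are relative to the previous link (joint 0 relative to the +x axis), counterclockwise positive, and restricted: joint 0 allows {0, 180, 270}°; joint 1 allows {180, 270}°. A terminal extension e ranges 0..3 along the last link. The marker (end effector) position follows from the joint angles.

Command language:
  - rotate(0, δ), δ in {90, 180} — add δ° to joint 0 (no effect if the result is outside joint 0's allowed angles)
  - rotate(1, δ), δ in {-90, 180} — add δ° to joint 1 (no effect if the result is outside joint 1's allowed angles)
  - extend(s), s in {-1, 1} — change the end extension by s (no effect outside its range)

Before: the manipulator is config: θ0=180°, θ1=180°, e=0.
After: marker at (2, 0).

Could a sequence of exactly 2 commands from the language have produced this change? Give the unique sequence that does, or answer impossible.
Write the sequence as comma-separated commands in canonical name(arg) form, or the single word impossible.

extend(1), extend(1)

initial: config: θ0=180°, θ1=180°, e=0
[1] after extend(1): config: θ0=180°, θ1=180°, e=1
[2] after extend(1): config: θ0=180°, θ1=180°, e=2
all 36 alternatives checked — unique.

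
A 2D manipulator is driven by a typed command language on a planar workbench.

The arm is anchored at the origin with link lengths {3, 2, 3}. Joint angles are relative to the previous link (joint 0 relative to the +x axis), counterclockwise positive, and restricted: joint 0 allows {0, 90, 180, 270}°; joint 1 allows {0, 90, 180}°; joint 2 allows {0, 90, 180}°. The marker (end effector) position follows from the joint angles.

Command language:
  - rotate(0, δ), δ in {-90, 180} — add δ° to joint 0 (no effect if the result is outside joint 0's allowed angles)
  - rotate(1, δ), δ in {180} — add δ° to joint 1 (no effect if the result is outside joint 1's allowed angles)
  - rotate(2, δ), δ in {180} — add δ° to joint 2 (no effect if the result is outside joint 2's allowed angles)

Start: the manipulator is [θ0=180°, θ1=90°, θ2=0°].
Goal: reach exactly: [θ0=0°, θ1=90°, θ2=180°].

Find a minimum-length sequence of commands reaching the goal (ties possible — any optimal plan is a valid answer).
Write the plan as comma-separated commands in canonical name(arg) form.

t0: [θ0=180°, θ1=90°, θ2=0°]
[1] after rotate(2, 180): [θ0=180°, θ1=90°, θ2=180°]
[2] after rotate(0, 180): [θ0=0°, θ1=90°, θ2=180°]
no 1-step plan works, so 2 is optimal.

rotate(2, 180), rotate(0, 180)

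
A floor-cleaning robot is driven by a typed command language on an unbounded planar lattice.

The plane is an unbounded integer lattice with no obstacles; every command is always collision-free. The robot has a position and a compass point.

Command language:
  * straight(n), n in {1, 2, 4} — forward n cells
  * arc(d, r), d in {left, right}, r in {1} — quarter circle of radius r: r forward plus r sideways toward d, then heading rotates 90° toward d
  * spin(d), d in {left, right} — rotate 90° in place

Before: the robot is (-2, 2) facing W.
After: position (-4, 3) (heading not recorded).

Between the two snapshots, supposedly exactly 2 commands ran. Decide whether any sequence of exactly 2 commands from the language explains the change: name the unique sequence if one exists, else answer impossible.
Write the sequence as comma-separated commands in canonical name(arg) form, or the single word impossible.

key: running arc(right, 1) before straight(1) would end elsewhere — order is forced
begin: (-2, 2) facing W
1. straight(1) → (-3, 2) facing W
2. arc(right, 1) → (-4, 3) facing N
all 49 alternatives checked — unique.

straight(1), arc(right, 1)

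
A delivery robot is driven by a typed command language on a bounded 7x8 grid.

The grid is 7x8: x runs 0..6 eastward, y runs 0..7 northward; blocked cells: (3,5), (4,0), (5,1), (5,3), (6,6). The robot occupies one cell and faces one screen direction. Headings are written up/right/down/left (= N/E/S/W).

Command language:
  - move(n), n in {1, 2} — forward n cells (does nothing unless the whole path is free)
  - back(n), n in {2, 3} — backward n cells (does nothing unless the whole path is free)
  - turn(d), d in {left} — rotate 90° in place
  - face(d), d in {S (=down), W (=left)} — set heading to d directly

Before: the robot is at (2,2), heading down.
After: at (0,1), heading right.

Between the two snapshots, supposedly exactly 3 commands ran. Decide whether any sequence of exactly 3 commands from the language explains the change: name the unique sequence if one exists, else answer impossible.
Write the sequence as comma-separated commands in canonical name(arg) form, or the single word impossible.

key: cell and facing (now E) both changed — the 3 commands mix motion and turning
from: at (2,2), heading down
[1] after move(1): at (2,1), heading down
[2] after turn(left): at (2,1), heading right
[3] after back(2): at (0,1), heading right
all 343 alternatives checked — unique.

move(1), turn(left), back(2)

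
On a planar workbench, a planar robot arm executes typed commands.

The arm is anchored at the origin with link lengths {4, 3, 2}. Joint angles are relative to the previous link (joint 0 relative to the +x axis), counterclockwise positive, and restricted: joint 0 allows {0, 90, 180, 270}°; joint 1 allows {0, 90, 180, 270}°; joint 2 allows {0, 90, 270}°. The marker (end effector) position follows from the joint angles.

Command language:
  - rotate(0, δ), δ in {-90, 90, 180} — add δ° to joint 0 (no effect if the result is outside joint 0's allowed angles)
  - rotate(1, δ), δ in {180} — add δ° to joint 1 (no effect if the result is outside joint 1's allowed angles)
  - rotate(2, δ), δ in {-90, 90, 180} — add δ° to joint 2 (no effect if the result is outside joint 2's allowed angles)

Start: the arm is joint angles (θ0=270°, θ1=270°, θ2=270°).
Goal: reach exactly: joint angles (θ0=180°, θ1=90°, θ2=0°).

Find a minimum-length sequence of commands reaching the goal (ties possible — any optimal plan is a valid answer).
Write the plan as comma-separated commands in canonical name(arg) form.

rotate(1, 180), rotate(2, 90), rotate(0, -90)

from: joint angles (θ0=270°, θ1=270°, θ2=270°)
[1] after rotate(1, 180): joint angles (θ0=270°, θ1=90°, θ2=270°)
[2] after rotate(2, 90): joint angles (θ0=270°, θ1=90°, θ2=0°)
[3] after rotate(0, -90): joint angles (θ0=180°, θ1=90°, θ2=0°)
no 2-step plan works, so 3 is optimal.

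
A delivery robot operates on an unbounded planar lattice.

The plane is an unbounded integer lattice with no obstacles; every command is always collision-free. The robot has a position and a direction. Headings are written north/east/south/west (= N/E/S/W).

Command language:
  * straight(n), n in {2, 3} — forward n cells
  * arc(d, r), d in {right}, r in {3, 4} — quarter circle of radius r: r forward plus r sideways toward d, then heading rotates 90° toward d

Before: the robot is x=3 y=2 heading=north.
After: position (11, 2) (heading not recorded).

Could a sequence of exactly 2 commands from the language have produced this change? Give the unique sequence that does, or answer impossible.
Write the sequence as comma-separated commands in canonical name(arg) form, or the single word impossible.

arc(right, 4), arc(right, 4)

from: x=3 y=2 heading=north
t=1 arc(right, 4) ⇒ x=7 y=6 heading=east
t=2 arc(right, 4) ⇒ x=11 y=2 heading=south
all 16 alternatives checked — unique.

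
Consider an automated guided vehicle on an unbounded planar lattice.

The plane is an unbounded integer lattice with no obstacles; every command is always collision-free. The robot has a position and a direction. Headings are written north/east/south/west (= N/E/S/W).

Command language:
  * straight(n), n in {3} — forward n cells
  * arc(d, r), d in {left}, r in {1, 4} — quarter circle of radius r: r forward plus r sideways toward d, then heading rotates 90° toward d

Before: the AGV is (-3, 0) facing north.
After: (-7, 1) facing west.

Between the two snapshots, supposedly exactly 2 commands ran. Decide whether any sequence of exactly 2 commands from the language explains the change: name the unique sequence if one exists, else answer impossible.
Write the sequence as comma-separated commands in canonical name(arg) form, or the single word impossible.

key: order matters: swapping arc(left, 1) and straight(3) lands elsewhere
t0: (-3, 0) facing north
t=1 arc(left, 1) ⇒ (-4, 1) facing west
t=2 straight(3) ⇒ (-7, 1) facing west
all 9 alternatives checked — unique.

arc(left, 1), straight(3)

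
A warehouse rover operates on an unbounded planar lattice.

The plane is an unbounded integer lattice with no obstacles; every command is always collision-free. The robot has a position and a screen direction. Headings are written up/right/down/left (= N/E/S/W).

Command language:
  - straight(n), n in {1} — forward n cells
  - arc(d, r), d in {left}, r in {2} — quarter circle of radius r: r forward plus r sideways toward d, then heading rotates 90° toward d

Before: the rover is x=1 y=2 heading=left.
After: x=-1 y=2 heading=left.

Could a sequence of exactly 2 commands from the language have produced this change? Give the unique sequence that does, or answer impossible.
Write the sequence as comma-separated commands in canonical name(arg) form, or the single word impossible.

key: heading stays W — no command in the sequence turns
begin: x=1 y=2 heading=left
t=1 straight(1) ⇒ x=0 y=2 heading=left
t=2 straight(1) ⇒ x=-1 y=2 heading=left
all 4 alternatives checked — unique.

straight(1), straight(1)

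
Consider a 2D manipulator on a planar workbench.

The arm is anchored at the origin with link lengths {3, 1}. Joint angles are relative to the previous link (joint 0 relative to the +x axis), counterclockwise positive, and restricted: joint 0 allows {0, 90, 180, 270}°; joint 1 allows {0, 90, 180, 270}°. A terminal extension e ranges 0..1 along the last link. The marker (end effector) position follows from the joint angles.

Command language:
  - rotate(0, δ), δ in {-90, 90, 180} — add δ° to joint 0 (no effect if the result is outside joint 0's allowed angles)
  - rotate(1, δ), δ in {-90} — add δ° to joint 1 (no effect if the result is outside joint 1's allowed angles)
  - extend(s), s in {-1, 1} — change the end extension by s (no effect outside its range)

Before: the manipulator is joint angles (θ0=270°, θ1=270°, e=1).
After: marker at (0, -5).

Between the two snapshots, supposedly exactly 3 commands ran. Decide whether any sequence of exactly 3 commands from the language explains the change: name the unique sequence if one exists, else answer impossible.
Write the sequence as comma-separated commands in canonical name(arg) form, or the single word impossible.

rotate(1, -90), rotate(1, -90), rotate(1, -90)

start: joint angles (θ0=270°, θ1=270°, e=1)
1. rotate(1, -90) → joint angles (θ0=270°, θ1=180°, e=1)
2. rotate(1, -90) → joint angles (θ0=270°, θ1=90°, e=1)
3. rotate(1, -90) → joint angles (θ0=270°, θ1=0°, e=1)
no other 3-command option fits: unique.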